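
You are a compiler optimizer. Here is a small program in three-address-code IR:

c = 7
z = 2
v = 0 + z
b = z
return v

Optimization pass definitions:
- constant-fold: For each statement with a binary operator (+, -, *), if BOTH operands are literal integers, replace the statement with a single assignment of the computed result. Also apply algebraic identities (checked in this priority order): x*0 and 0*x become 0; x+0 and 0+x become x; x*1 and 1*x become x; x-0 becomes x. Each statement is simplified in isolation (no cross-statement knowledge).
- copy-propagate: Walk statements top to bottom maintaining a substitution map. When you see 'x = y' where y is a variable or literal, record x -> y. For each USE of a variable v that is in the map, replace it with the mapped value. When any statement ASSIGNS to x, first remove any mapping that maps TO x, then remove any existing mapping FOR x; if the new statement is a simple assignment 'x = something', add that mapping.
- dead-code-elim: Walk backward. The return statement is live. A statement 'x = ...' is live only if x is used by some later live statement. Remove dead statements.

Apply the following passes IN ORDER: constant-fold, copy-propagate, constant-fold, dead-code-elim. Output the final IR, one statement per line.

Initial IR:
  c = 7
  z = 2
  v = 0 + z
  b = z
  return v
After constant-fold (5 stmts):
  c = 7
  z = 2
  v = z
  b = z
  return v
After copy-propagate (5 stmts):
  c = 7
  z = 2
  v = 2
  b = 2
  return 2
After constant-fold (5 stmts):
  c = 7
  z = 2
  v = 2
  b = 2
  return 2
After dead-code-elim (1 stmts):
  return 2

Answer: return 2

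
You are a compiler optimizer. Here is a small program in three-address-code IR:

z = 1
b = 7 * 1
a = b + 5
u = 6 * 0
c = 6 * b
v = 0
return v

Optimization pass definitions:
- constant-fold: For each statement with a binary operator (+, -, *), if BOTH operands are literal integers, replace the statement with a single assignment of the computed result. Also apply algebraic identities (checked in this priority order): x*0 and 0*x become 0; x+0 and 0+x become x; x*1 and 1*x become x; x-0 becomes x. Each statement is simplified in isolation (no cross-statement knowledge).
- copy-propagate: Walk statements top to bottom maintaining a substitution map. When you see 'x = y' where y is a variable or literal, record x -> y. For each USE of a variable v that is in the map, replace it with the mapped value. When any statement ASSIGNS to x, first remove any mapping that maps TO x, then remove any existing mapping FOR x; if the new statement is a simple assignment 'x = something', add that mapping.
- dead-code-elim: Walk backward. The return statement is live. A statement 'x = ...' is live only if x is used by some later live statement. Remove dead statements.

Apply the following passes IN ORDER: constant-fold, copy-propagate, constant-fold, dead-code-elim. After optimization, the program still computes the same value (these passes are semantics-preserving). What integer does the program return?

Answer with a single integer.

Answer: 0

Derivation:
Initial IR:
  z = 1
  b = 7 * 1
  a = b + 5
  u = 6 * 0
  c = 6 * b
  v = 0
  return v
After constant-fold (7 stmts):
  z = 1
  b = 7
  a = b + 5
  u = 0
  c = 6 * b
  v = 0
  return v
After copy-propagate (7 stmts):
  z = 1
  b = 7
  a = 7 + 5
  u = 0
  c = 6 * 7
  v = 0
  return 0
After constant-fold (7 stmts):
  z = 1
  b = 7
  a = 12
  u = 0
  c = 42
  v = 0
  return 0
After dead-code-elim (1 stmts):
  return 0
Evaluate:
  z = 1  =>  z = 1
  b = 7 * 1  =>  b = 7
  a = b + 5  =>  a = 12
  u = 6 * 0  =>  u = 0
  c = 6 * b  =>  c = 42
  v = 0  =>  v = 0
  return v = 0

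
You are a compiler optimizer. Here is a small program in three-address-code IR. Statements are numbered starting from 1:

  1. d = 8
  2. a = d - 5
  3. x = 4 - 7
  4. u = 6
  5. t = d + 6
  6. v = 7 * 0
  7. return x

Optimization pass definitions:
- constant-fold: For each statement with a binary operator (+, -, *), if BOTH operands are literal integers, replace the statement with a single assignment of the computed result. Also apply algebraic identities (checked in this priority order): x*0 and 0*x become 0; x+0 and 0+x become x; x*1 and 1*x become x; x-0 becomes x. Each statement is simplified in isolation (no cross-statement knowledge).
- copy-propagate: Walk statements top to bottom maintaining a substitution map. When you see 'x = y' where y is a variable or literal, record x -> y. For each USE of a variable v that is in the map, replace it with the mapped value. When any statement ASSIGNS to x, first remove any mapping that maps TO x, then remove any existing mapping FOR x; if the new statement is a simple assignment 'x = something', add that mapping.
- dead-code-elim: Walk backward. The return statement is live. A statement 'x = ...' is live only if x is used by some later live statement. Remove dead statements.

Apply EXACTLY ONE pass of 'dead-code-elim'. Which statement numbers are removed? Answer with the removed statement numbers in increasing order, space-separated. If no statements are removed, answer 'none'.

Backward liveness scan:
Stmt 1 'd = 8': DEAD (d not in live set [])
Stmt 2 'a = d - 5': DEAD (a not in live set [])
Stmt 3 'x = 4 - 7': KEEP (x is live); live-in = []
Stmt 4 'u = 6': DEAD (u not in live set ['x'])
Stmt 5 't = d + 6': DEAD (t not in live set ['x'])
Stmt 6 'v = 7 * 0': DEAD (v not in live set ['x'])
Stmt 7 'return x': KEEP (return); live-in = ['x']
Removed statement numbers: [1, 2, 4, 5, 6]
Surviving IR:
  x = 4 - 7
  return x

Answer: 1 2 4 5 6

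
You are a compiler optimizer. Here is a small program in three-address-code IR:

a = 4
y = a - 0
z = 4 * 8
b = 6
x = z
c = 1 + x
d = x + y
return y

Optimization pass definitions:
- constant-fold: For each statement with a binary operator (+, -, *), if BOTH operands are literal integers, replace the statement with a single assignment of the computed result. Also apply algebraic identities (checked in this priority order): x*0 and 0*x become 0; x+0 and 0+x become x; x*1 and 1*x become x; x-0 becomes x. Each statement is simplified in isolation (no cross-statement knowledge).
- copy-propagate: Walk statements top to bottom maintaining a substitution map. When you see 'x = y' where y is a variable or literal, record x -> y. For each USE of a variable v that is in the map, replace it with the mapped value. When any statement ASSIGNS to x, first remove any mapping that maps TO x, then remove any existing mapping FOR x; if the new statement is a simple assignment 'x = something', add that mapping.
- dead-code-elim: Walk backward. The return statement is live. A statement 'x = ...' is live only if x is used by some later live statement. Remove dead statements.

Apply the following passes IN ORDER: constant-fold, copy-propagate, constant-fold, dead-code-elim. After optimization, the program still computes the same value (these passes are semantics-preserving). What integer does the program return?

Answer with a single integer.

Answer: 4

Derivation:
Initial IR:
  a = 4
  y = a - 0
  z = 4 * 8
  b = 6
  x = z
  c = 1 + x
  d = x + y
  return y
After constant-fold (8 stmts):
  a = 4
  y = a
  z = 32
  b = 6
  x = z
  c = 1 + x
  d = x + y
  return y
After copy-propagate (8 stmts):
  a = 4
  y = 4
  z = 32
  b = 6
  x = 32
  c = 1 + 32
  d = 32 + 4
  return 4
After constant-fold (8 stmts):
  a = 4
  y = 4
  z = 32
  b = 6
  x = 32
  c = 33
  d = 36
  return 4
After dead-code-elim (1 stmts):
  return 4
Evaluate:
  a = 4  =>  a = 4
  y = a - 0  =>  y = 4
  z = 4 * 8  =>  z = 32
  b = 6  =>  b = 6
  x = z  =>  x = 32
  c = 1 + x  =>  c = 33
  d = x + y  =>  d = 36
  return y = 4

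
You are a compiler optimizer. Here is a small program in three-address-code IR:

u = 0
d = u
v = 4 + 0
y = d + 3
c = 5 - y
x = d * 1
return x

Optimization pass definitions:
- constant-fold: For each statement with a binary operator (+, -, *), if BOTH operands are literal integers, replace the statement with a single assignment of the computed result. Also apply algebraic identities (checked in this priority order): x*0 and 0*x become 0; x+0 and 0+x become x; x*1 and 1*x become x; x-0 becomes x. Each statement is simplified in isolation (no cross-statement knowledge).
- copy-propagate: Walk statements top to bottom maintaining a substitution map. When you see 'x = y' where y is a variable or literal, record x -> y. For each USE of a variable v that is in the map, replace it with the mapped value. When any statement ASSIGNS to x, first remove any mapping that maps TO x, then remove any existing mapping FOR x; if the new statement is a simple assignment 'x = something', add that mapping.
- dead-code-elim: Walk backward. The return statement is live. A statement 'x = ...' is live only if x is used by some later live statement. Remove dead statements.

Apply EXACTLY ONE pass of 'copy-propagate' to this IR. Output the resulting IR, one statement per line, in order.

Answer: u = 0
d = 0
v = 4 + 0
y = 0 + 3
c = 5 - y
x = 0 * 1
return x

Derivation:
Applying copy-propagate statement-by-statement:
  [1] u = 0  (unchanged)
  [2] d = u  -> d = 0
  [3] v = 4 + 0  (unchanged)
  [4] y = d + 3  -> y = 0 + 3
  [5] c = 5 - y  (unchanged)
  [6] x = d * 1  -> x = 0 * 1
  [7] return x  (unchanged)
Result (7 stmts):
  u = 0
  d = 0
  v = 4 + 0
  y = 0 + 3
  c = 5 - y
  x = 0 * 1
  return x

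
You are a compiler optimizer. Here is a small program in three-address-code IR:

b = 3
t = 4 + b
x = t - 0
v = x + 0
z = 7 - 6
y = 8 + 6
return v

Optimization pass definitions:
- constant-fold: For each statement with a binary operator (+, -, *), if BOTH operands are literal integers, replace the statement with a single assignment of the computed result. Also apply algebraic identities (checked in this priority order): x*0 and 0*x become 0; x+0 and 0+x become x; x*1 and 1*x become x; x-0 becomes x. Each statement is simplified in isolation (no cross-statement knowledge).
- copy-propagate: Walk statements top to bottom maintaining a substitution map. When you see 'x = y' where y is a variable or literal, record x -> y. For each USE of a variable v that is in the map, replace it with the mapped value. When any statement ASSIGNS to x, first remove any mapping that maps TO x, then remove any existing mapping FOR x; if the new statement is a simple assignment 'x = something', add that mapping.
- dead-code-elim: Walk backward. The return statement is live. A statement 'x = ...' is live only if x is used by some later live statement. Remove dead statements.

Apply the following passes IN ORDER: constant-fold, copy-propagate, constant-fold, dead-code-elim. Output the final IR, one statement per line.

Answer: t = 7
return t

Derivation:
Initial IR:
  b = 3
  t = 4 + b
  x = t - 0
  v = x + 0
  z = 7 - 6
  y = 8 + 6
  return v
After constant-fold (7 stmts):
  b = 3
  t = 4 + b
  x = t
  v = x
  z = 1
  y = 14
  return v
After copy-propagate (7 stmts):
  b = 3
  t = 4 + 3
  x = t
  v = t
  z = 1
  y = 14
  return t
After constant-fold (7 stmts):
  b = 3
  t = 7
  x = t
  v = t
  z = 1
  y = 14
  return t
After dead-code-elim (2 stmts):
  t = 7
  return t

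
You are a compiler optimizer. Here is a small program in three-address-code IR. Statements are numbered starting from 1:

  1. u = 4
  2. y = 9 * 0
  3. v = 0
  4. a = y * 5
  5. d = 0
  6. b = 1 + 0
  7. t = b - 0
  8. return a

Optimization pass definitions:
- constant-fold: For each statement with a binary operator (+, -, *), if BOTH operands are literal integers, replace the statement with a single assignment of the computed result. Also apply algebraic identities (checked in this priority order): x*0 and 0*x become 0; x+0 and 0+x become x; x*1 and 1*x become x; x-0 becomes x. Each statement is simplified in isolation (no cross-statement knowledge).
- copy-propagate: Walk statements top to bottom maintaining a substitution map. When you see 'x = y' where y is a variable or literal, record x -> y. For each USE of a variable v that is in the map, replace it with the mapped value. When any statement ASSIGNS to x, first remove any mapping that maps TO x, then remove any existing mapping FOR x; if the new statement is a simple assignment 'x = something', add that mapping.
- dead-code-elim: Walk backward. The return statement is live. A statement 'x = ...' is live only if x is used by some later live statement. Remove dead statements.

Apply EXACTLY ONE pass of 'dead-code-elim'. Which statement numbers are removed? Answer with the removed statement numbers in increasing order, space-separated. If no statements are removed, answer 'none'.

Answer: 1 3 5 6 7

Derivation:
Backward liveness scan:
Stmt 1 'u = 4': DEAD (u not in live set [])
Stmt 2 'y = 9 * 0': KEEP (y is live); live-in = []
Stmt 3 'v = 0': DEAD (v not in live set ['y'])
Stmt 4 'a = y * 5': KEEP (a is live); live-in = ['y']
Stmt 5 'd = 0': DEAD (d not in live set ['a'])
Stmt 6 'b = 1 + 0': DEAD (b not in live set ['a'])
Stmt 7 't = b - 0': DEAD (t not in live set ['a'])
Stmt 8 'return a': KEEP (return); live-in = ['a']
Removed statement numbers: [1, 3, 5, 6, 7]
Surviving IR:
  y = 9 * 0
  a = y * 5
  return a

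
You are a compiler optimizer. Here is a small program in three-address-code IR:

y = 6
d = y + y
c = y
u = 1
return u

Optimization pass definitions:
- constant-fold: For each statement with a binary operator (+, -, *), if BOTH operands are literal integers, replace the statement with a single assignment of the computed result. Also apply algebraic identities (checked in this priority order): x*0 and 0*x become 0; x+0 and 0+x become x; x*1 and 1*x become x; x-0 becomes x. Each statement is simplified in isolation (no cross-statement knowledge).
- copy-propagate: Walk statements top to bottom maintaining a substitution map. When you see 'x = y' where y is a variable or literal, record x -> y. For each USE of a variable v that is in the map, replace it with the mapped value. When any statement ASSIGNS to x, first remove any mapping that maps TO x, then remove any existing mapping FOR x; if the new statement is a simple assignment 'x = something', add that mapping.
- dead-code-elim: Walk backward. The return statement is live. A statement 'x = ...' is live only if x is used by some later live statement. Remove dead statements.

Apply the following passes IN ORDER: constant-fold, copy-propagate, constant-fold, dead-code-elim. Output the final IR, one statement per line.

Answer: return 1

Derivation:
Initial IR:
  y = 6
  d = y + y
  c = y
  u = 1
  return u
After constant-fold (5 stmts):
  y = 6
  d = y + y
  c = y
  u = 1
  return u
After copy-propagate (5 stmts):
  y = 6
  d = 6 + 6
  c = 6
  u = 1
  return 1
After constant-fold (5 stmts):
  y = 6
  d = 12
  c = 6
  u = 1
  return 1
After dead-code-elim (1 stmts):
  return 1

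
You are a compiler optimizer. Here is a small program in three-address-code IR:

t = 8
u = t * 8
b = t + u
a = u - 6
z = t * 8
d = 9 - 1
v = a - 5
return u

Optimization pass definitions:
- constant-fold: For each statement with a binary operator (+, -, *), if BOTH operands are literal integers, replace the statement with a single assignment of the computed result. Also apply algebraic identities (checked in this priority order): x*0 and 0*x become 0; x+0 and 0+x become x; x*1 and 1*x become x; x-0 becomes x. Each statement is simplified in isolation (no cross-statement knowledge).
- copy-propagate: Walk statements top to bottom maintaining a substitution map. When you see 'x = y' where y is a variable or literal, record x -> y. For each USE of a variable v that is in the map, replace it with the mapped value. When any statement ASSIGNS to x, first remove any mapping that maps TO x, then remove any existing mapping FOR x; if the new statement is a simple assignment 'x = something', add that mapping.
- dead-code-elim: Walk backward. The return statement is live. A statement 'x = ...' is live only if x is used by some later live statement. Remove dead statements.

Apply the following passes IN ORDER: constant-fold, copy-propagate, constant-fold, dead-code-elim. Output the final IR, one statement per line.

Initial IR:
  t = 8
  u = t * 8
  b = t + u
  a = u - 6
  z = t * 8
  d = 9 - 1
  v = a - 5
  return u
After constant-fold (8 stmts):
  t = 8
  u = t * 8
  b = t + u
  a = u - 6
  z = t * 8
  d = 8
  v = a - 5
  return u
After copy-propagate (8 stmts):
  t = 8
  u = 8 * 8
  b = 8 + u
  a = u - 6
  z = 8 * 8
  d = 8
  v = a - 5
  return u
After constant-fold (8 stmts):
  t = 8
  u = 64
  b = 8 + u
  a = u - 6
  z = 64
  d = 8
  v = a - 5
  return u
After dead-code-elim (2 stmts):
  u = 64
  return u

Answer: u = 64
return u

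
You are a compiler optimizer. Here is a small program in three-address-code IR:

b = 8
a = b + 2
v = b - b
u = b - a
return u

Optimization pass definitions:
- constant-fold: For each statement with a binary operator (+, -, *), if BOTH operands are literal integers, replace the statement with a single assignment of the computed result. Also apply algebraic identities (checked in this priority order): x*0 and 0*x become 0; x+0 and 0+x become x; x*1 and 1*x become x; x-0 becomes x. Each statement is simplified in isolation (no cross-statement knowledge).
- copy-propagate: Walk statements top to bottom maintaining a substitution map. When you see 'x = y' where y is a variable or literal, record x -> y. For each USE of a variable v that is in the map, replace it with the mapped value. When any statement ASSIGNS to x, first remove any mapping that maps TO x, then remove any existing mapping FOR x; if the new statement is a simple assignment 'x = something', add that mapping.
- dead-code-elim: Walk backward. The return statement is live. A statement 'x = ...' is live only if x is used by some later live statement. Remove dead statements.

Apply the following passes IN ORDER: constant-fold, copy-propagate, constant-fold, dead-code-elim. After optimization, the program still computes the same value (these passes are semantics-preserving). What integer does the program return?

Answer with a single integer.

Answer: -2

Derivation:
Initial IR:
  b = 8
  a = b + 2
  v = b - b
  u = b - a
  return u
After constant-fold (5 stmts):
  b = 8
  a = b + 2
  v = b - b
  u = b - a
  return u
After copy-propagate (5 stmts):
  b = 8
  a = 8 + 2
  v = 8 - 8
  u = 8 - a
  return u
After constant-fold (5 stmts):
  b = 8
  a = 10
  v = 0
  u = 8 - a
  return u
After dead-code-elim (3 stmts):
  a = 10
  u = 8 - a
  return u
Evaluate:
  b = 8  =>  b = 8
  a = b + 2  =>  a = 10
  v = b - b  =>  v = 0
  u = b - a  =>  u = -2
  return u = -2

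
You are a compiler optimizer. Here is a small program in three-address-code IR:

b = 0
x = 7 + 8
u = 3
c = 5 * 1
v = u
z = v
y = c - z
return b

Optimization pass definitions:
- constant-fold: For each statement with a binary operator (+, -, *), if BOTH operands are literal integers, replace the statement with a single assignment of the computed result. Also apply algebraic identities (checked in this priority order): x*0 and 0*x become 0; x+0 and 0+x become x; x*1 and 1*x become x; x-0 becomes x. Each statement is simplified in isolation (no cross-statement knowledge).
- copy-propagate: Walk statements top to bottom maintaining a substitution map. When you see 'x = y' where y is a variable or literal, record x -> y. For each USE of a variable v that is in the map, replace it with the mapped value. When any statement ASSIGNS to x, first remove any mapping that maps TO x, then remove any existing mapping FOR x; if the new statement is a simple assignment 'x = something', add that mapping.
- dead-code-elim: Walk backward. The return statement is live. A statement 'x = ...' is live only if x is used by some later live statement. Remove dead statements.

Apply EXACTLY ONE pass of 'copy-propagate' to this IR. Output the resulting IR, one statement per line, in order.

Applying copy-propagate statement-by-statement:
  [1] b = 0  (unchanged)
  [2] x = 7 + 8  (unchanged)
  [3] u = 3  (unchanged)
  [4] c = 5 * 1  (unchanged)
  [5] v = u  -> v = 3
  [6] z = v  -> z = 3
  [7] y = c - z  -> y = c - 3
  [8] return b  -> return 0
Result (8 stmts):
  b = 0
  x = 7 + 8
  u = 3
  c = 5 * 1
  v = 3
  z = 3
  y = c - 3
  return 0

Answer: b = 0
x = 7 + 8
u = 3
c = 5 * 1
v = 3
z = 3
y = c - 3
return 0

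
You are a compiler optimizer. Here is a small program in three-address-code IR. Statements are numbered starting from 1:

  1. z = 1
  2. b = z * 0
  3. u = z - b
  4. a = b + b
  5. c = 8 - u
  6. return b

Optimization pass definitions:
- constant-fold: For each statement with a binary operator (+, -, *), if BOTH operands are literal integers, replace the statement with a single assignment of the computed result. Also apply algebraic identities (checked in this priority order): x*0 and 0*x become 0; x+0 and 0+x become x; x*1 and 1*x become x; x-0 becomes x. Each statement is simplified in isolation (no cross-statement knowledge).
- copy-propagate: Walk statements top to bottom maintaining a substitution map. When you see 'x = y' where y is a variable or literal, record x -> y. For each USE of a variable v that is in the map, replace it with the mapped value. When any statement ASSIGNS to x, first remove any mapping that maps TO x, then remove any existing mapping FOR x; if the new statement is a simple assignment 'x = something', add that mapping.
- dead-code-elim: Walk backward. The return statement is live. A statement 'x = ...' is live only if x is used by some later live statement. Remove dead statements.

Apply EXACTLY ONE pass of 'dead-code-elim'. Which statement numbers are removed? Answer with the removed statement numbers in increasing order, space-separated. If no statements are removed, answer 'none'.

Answer: 3 4 5

Derivation:
Backward liveness scan:
Stmt 1 'z = 1': KEEP (z is live); live-in = []
Stmt 2 'b = z * 0': KEEP (b is live); live-in = ['z']
Stmt 3 'u = z - b': DEAD (u not in live set ['b'])
Stmt 4 'a = b + b': DEAD (a not in live set ['b'])
Stmt 5 'c = 8 - u': DEAD (c not in live set ['b'])
Stmt 6 'return b': KEEP (return); live-in = ['b']
Removed statement numbers: [3, 4, 5]
Surviving IR:
  z = 1
  b = z * 0
  return b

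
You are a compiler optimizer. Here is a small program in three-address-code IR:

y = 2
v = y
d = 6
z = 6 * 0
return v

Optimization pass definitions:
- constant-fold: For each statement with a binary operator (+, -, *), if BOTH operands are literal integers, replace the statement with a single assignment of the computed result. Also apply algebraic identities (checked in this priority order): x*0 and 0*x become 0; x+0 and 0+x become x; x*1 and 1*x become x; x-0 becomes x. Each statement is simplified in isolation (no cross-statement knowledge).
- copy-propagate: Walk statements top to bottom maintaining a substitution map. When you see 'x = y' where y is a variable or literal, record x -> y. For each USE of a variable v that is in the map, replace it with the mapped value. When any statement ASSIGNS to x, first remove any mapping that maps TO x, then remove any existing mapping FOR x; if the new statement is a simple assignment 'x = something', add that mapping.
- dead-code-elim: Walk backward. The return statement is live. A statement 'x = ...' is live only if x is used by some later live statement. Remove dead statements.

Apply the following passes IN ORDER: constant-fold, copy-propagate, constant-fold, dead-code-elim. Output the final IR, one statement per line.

Answer: return 2

Derivation:
Initial IR:
  y = 2
  v = y
  d = 6
  z = 6 * 0
  return v
After constant-fold (5 stmts):
  y = 2
  v = y
  d = 6
  z = 0
  return v
After copy-propagate (5 stmts):
  y = 2
  v = 2
  d = 6
  z = 0
  return 2
After constant-fold (5 stmts):
  y = 2
  v = 2
  d = 6
  z = 0
  return 2
After dead-code-elim (1 stmts):
  return 2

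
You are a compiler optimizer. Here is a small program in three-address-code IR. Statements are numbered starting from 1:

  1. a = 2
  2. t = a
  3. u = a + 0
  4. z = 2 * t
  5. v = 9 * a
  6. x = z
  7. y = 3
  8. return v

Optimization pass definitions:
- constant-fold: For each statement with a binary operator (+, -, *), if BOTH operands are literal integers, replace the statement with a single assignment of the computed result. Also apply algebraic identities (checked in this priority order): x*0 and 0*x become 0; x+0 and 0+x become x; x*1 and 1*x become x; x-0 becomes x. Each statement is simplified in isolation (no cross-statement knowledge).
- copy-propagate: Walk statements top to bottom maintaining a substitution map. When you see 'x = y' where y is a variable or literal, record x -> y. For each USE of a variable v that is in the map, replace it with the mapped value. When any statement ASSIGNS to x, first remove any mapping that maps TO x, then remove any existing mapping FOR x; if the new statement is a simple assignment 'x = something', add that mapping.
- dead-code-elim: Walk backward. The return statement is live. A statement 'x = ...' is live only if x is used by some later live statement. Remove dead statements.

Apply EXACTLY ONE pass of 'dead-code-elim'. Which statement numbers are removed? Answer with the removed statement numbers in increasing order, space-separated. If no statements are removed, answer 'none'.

Answer: 2 3 4 6 7

Derivation:
Backward liveness scan:
Stmt 1 'a = 2': KEEP (a is live); live-in = []
Stmt 2 't = a': DEAD (t not in live set ['a'])
Stmt 3 'u = a + 0': DEAD (u not in live set ['a'])
Stmt 4 'z = 2 * t': DEAD (z not in live set ['a'])
Stmt 5 'v = 9 * a': KEEP (v is live); live-in = ['a']
Stmt 6 'x = z': DEAD (x not in live set ['v'])
Stmt 7 'y = 3': DEAD (y not in live set ['v'])
Stmt 8 'return v': KEEP (return); live-in = ['v']
Removed statement numbers: [2, 3, 4, 6, 7]
Surviving IR:
  a = 2
  v = 9 * a
  return v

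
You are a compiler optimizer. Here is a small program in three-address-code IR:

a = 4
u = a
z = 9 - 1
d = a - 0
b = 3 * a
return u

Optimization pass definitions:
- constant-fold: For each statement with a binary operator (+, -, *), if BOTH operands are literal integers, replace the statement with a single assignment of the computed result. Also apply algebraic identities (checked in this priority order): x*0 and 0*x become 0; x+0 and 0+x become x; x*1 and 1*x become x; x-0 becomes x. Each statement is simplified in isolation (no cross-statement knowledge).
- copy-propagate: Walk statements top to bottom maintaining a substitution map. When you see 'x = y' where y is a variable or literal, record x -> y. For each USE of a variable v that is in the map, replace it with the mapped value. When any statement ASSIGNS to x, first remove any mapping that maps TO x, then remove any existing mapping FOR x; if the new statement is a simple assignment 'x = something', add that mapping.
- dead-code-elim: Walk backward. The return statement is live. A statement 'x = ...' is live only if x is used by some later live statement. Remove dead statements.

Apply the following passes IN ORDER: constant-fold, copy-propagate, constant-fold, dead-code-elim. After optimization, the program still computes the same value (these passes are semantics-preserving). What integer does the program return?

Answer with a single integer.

Answer: 4

Derivation:
Initial IR:
  a = 4
  u = a
  z = 9 - 1
  d = a - 0
  b = 3 * a
  return u
After constant-fold (6 stmts):
  a = 4
  u = a
  z = 8
  d = a
  b = 3 * a
  return u
After copy-propagate (6 stmts):
  a = 4
  u = 4
  z = 8
  d = 4
  b = 3 * 4
  return 4
After constant-fold (6 stmts):
  a = 4
  u = 4
  z = 8
  d = 4
  b = 12
  return 4
After dead-code-elim (1 stmts):
  return 4
Evaluate:
  a = 4  =>  a = 4
  u = a  =>  u = 4
  z = 9 - 1  =>  z = 8
  d = a - 0  =>  d = 4
  b = 3 * a  =>  b = 12
  return u = 4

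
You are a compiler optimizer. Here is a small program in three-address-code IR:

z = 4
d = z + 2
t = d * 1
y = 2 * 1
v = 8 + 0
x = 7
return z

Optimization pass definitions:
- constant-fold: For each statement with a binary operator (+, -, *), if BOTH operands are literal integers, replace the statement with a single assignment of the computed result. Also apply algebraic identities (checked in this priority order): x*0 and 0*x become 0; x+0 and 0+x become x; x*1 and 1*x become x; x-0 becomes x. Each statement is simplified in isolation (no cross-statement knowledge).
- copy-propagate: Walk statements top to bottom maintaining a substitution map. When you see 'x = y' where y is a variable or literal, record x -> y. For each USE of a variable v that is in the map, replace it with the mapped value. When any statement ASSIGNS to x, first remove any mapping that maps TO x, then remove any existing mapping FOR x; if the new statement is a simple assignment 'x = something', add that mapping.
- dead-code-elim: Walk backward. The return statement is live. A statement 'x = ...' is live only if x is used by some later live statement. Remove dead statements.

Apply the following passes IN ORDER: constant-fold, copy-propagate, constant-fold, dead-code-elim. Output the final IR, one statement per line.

Initial IR:
  z = 4
  d = z + 2
  t = d * 1
  y = 2 * 1
  v = 8 + 0
  x = 7
  return z
After constant-fold (7 stmts):
  z = 4
  d = z + 2
  t = d
  y = 2
  v = 8
  x = 7
  return z
After copy-propagate (7 stmts):
  z = 4
  d = 4 + 2
  t = d
  y = 2
  v = 8
  x = 7
  return 4
After constant-fold (7 stmts):
  z = 4
  d = 6
  t = d
  y = 2
  v = 8
  x = 7
  return 4
After dead-code-elim (1 stmts):
  return 4

Answer: return 4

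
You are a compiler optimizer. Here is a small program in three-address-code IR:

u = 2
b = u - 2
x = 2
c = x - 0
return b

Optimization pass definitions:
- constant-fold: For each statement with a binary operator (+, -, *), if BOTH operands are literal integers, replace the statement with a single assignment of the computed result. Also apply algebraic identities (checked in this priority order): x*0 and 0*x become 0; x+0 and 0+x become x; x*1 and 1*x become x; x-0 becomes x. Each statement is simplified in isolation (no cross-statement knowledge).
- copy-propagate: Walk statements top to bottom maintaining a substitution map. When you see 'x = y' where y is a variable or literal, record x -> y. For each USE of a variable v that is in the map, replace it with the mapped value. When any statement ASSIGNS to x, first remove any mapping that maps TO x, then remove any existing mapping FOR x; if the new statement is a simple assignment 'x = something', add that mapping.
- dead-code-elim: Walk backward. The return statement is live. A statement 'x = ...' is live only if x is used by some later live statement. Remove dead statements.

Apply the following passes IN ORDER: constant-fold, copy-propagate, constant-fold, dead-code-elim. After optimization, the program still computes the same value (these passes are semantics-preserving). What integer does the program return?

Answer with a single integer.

Answer: 0

Derivation:
Initial IR:
  u = 2
  b = u - 2
  x = 2
  c = x - 0
  return b
After constant-fold (5 stmts):
  u = 2
  b = u - 2
  x = 2
  c = x
  return b
After copy-propagate (5 stmts):
  u = 2
  b = 2 - 2
  x = 2
  c = 2
  return b
After constant-fold (5 stmts):
  u = 2
  b = 0
  x = 2
  c = 2
  return b
After dead-code-elim (2 stmts):
  b = 0
  return b
Evaluate:
  u = 2  =>  u = 2
  b = u - 2  =>  b = 0
  x = 2  =>  x = 2
  c = x - 0  =>  c = 2
  return b = 0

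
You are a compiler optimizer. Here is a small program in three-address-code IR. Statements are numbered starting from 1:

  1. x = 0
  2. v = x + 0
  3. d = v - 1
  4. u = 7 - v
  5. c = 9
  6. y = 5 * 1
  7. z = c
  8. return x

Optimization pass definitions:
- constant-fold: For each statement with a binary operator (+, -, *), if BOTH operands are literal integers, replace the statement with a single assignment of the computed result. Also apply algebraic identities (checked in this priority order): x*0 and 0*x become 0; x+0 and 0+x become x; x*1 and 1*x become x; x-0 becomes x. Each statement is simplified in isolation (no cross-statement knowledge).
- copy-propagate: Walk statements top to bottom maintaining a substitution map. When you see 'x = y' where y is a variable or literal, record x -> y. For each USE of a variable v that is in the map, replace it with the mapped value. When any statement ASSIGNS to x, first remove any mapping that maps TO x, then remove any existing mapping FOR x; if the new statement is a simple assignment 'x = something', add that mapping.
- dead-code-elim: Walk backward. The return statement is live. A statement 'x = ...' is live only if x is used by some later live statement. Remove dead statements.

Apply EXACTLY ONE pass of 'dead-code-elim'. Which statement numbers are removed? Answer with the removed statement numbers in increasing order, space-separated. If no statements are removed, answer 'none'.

Backward liveness scan:
Stmt 1 'x = 0': KEEP (x is live); live-in = []
Stmt 2 'v = x + 0': DEAD (v not in live set ['x'])
Stmt 3 'd = v - 1': DEAD (d not in live set ['x'])
Stmt 4 'u = 7 - v': DEAD (u not in live set ['x'])
Stmt 5 'c = 9': DEAD (c not in live set ['x'])
Stmt 6 'y = 5 * 1': DEAD (y not in live set ['x'])
Stmt 7 'z = c': DEAD (z not in live set ['x'])
Stmt 8 'return x': KEEP (return); live-in = ['x']
Removed statement numbers: [2, 3, 4, 5, 6, 7]
Surviving IR:
  x = 0
  return x

Answer: 2 3 4 5 6 7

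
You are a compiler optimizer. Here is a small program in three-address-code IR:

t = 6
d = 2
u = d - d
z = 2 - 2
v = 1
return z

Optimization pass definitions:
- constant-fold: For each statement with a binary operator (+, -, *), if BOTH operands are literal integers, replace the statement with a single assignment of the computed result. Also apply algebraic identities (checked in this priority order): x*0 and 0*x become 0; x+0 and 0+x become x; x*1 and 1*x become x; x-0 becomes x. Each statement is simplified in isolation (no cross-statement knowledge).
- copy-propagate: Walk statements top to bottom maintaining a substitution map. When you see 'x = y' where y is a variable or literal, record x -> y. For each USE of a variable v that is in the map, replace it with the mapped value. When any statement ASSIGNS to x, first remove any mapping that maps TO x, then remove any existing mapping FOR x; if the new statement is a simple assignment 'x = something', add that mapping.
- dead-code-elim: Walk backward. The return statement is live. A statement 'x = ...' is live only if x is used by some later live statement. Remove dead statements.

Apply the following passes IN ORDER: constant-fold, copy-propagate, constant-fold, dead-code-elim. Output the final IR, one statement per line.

Initial IR:
  t = 6
  d = 2
  u = d - d
  z = 2 - 2
  v = 1
  return z
After constant-fold (6 stmts):
  t = 6
  d = 2
  u = d - d
  z = 0
  v = 1
  return z
After copy-propagate (6 stmts):
  t = 6
  d = 2
  u = 2 - 2
  z = 0
  v = 1
  return 0
After constant-fold (6 stmts):
  t = 6
  d = 2
  u = 0
  z = 0
  v = 1
  return 0
After dead-code-elim (1 stmts):
  return 0

Answer: return 0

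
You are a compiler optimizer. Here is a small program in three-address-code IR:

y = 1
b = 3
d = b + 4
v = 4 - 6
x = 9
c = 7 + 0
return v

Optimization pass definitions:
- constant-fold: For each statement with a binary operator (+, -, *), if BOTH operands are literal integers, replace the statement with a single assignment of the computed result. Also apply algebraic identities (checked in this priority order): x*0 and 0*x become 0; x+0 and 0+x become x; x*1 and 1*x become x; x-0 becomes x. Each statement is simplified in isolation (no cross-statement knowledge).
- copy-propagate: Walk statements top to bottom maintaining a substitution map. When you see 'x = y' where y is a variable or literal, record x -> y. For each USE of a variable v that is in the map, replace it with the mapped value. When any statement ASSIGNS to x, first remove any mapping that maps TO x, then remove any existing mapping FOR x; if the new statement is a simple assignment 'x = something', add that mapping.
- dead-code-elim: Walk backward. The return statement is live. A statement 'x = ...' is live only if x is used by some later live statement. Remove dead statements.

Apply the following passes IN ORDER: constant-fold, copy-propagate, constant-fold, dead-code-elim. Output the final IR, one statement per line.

Initial IR:
  y = 1
  b = 3
  d = b + 4
  v = 4 - 6
  x = 9
  c = 7 + 0
  return v
After constant-fold (7 stmts):
  y = 1
  b = 3
  d = b + 4
  v = -2
  x = 9
  c = 7
  return v
After copy-propagate (7 stmts):
  y = 1
  b = 3
  d = 3 + 4
  v = -2
  x = 9
  c = 7
  return -2
After constant-fold (7 stmts):
  y = 1
  b = 3
  d = 7
  v = -2
  x = 9
  c = 7
  return -2
After dead-code-elim (1 stmts):
  return -2

Answer: return -2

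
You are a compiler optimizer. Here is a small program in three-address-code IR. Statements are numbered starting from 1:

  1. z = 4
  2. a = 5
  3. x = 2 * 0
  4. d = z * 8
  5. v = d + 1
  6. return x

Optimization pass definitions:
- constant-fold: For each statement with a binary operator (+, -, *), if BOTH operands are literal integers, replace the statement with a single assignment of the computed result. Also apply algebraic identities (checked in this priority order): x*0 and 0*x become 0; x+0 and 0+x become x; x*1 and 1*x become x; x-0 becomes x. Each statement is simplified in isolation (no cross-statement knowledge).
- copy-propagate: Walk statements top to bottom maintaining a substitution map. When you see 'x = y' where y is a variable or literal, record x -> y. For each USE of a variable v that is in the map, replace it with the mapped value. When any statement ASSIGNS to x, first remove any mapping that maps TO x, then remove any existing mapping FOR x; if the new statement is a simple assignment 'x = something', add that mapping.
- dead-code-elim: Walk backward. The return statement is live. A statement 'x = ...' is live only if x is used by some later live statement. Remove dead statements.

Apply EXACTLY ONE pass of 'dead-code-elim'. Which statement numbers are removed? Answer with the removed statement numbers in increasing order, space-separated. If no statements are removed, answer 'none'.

Answer: 1 2 4 5

Derivation:
Backward liveness scan:
Stmt 1 'z = 4': DEAD (z not in live set [])
Stmt 2 'a = 5': DEAD (a not in live set [])
Stmt 3 'x = 2 * 0': KEEP (x is live); live-in = []
Stmt 4 'd = z * 8': DEAD (d not in live set ['x'])
Stmt 5 'v = d + 1': DEAD (v not in live set ['x'])
Stmt 6 'return x': KEEP (return); live-in = ['x']
Removed statement numbers: [1, 2, 4, 5]
Surviving IR:
  x = 2 * 0
  return x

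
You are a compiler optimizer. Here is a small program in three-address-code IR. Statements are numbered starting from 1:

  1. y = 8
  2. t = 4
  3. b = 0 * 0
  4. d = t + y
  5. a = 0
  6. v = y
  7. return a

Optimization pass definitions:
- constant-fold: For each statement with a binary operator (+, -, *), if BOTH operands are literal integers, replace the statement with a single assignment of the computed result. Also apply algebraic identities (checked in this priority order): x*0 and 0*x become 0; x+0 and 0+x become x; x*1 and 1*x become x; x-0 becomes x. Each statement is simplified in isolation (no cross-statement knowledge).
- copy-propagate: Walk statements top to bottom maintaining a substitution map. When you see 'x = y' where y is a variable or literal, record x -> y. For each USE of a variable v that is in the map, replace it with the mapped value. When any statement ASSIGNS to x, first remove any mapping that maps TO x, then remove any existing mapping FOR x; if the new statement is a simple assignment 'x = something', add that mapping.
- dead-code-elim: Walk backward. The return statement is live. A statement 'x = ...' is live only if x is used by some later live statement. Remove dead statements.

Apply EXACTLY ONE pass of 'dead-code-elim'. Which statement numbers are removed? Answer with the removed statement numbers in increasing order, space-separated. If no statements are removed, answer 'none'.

Answer: 1 2 3 4 6

Derivation:
Backward liveness scan:
Stmt 1 'y = 8': DEAD (y not in live set [])
Stmt 2 't = 4': DEAD (t not in live set [])
Stmt 3 'b = 0 * 0': DEAD (b not in live set [])
Stmt 4 'd = t + y': DEAD (d not in live set [])
Stmt 5 'a = 0': KEEP (a is live); live-in = []
Stmt 6 'v = y': DEAD (v not in live set ['a'])
Stmt 7 'return a': KEEP (return); live-in = ['a']
Removed statement numbers: [1, 2, 3, 4, 6]
Surviving IR:
  a = 0
  return a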